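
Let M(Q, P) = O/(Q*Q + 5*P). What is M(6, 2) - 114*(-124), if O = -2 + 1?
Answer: 650255/46 ≈ 14136.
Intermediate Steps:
O = -1
M(Q, P) = -1/(Q**2 + 5*P) (M(Q, P) = -1/(Q*Q + 5*P) = -1/(Q**2 + 5*P))
M(6, 2) - 114*(-124) = -1/(6**2 + 5*2) - 114*(-124) = -1/(36 + 10) + 14136 = -1/46 + 14136 = 650255/46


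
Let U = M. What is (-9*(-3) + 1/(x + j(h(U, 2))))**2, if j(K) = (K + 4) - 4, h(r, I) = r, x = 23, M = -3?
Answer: 292681/400 ≈ 731.70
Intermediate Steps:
U = -3
j(K) = K (j(K) = (4 + K) - 4 = K)
(-9*(-3) + 1/(x + j(h(U, 2))))**2 = (-9*(-3) + 1/(23 - 3))**2 = (27 + 1/20)**2 = (541/20)**2 = 292681/400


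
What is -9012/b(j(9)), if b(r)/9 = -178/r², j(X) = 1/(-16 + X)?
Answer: 1502/13083 ≈ 0.11481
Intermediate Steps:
b(r) = -1602/r² (b(r) = 9*(-178/r²) = -1602/r²)
-9012/b(j(9)) = -9012*(-1/(1602*(-16 + 9)²)) = -9012/((-1602/(1/(-7))²)) = -9012/((-1602/(-⅐)²)) = -9012/((-1602*49)) = -9012/(-78498) = -9012*(-1/78498) = 1502/13083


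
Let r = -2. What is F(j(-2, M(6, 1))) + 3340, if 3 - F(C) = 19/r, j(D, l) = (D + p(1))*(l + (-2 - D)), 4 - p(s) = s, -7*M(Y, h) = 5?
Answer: 6705/2 ≈ 3352.5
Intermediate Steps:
M(Y, h) = -5/7 (M(Y, h) = -1/7*5 = -5/7)
p(s) = 4 - s
j(D, l) = (3 + D)*(-2 + l - D) (j(D, l) = (D + (4 - 1*1))*(l + (-2 - D)) = (D + (4 - 1))*(-2 + l - D) = (D + 3)*(-2 + l - D) = (3 + D)*(-2 + l - D))
F(C) = 25/2 (F(C) = 3 - 19/(-2) = 3 - 19*(-1)/2 = 3 - 1*(-19/2) = 3 + 19/2 = 25/2)
F(j(-2, M(6, 1))) + 3340 = 25/2 + 3340 = 6705/2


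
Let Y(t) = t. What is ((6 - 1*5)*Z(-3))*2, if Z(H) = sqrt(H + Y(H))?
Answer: 2*I*sqrt(6) ≈ 4.899*I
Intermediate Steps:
Z(H) = sqrt(2)*sqrt(H) (Z(H) = sqrt(H + H) = sqrt(2*H) = sqrt(2)*sqrt(H))
((6 - 1*5)*Z(-3))*2 = ((6 - 1*5)*(sqrt(2)*sqrt(-3)))*2 = ((6 - 5)*(sqrt(2)*(I*sqrt(3))))*2 = (1*(I*sqrt(6)))*2 = (I*sqrt(6))*2 = 2*I*sqrt(6)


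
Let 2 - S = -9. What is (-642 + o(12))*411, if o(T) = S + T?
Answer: -254409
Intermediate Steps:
S = 11 (S = 2 - 1*(-9) = 2 + 9 = 11)
o(T) = 11 + T
(-642 + o(12))*411 = (-642 + (11 + 12))*411 = (-642 + 23)*411 = -619*411 = -254409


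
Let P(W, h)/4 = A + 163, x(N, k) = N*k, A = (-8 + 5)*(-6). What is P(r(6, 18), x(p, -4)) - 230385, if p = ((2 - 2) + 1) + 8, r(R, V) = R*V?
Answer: -229661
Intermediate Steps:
A = 18 (A = -3*(-6) = 18)
p = 9 (p = (0 + 1) + 8 = 1 + 8 = 9)
P(W, h) = 724 (P(W, h) = 4*(18 + 163) = 4*181 = 724)
P(r(6, 18), x(p, -4)) - 230385 = 724 - 230385 = -229661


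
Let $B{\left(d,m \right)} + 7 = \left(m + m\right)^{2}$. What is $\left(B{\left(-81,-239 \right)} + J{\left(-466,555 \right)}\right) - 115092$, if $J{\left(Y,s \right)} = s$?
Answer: $113940$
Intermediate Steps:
$B{\left(d,m \right)} = -7 + 4 m^{2}$ ($B{\left(d,m \right)} = -7 + \left(m + m\right)^{2} = -7 + \left(2 m\right)^{2} = -7 + 4 m^{2}$)
$\left(B{\left(-81,-239 \right)} + J{\left(-466,555 \right)}\right) - 115092 = \left(\left(-7 + 4 \left(-239\right)^{2}\right) + 555\right) - 115092 = \left(\left(-7 + 4 \cdot 57121\right) + 555\right) - 115092 = \left(\left(-7 + 228484\right) + 555\right) - 115092 = \left(228477 + 555\right) - 115092 = 229032 - 115092 = 113940$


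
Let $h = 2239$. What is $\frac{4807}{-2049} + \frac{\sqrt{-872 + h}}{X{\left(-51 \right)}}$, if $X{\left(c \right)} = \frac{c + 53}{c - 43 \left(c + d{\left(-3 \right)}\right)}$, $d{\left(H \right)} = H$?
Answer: $- \frac{4807}{2049} + \frac{2271 \sqrt{1367}}{2} \approx 41980.0$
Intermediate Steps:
$X{\left(c \right)} = \frac{53 + c}{129 - 42 c}$ ($X{\left(c \right)} = \frac{c + 53}{c - 43 \left(c - 3\right)} = \frac{53 + c}{c - 43 \left(-3 + c\right)} = \frac{53 + c}{c - \left(-129 + 43 c\right)} = \frac{53 + c}{129 - 42 c}$)
$\frac{4807}{-2049} + \frac{\sqrt{-872 + h}}{X{\left(-51 \right)}} = \frac{4807}{-2049} + \frac{\sqrt{-872 + 2239}}{\frac{1}{3} \frac{1}{-43 + 14 \left(-51\right)} \left(-53 - -51\right)} = 4807 \left(- \frac{1}{2049}\right) + \frac{\sqrt{1367}}{\frac{1}{3} \frac{1}{-43 - 714} \left(-53 + 51\right)} = - \frac{4807}{2049} + \frac{\sqrt{1367}}{\frac{1}{3} \frac{1}{-757} \left(-2\right)} = - \frac{4807}{2049} + \frac{\sqrt{1367}}{\frac{1}{3} \left(- \frac{1}{757}\right) \left(-2\right)} = - \frac{4807}{2049} + \frac{\sqrt{1367}}{\frac{2}{2271}} = - \frac{4807}{2049} + \sqrt{1367} \cdot \frac{2271}{2} = - \frac{4807}{2049} + \frac{2271 \sqrt{1367}}{2}$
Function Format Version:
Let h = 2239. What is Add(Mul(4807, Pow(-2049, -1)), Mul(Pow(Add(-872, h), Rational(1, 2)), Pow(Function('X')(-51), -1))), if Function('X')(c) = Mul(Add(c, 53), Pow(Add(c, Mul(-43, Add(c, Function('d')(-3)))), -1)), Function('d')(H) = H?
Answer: Add(Rational(-4807, 2049), Mul(Rational(2271, 2), Pow(1367, Rational(1, 2)))) ≈ 41980.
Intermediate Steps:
Function('X')(c) = Mul(Pow(Add(129, Mul(-42, c)), -1), Add(53, c)) (Function('X')(c) = Mul(Add(c, 53), Pow(Add(c, Mul(-43, Add(c, -3))), -1)) = Mul(Add(53, c), Pow(Add(c, Mul(-43, Add(-3, c))), -1)) = Mul(Add(53, c), Pow(Add(c, Add(129, Mul(-43, c))), -1)) = Mul(Add(53, c), Pow(Add(129, Mul(-42, c)), -1)) = Mul(Pow(Add(129, Mul(-42, c)), -1), Add(53, c)))
Add(Mul(4807, Pow(-2049, -1)), Mul(Pow(Add(-872, h), Rational(1, 2)), Pow(Function('X')(-51), -1))) = Add(Mul(4807, Pow(-2049, -1)), Mul(Pow(Add(-872, 2239), Rational(1, 2)), Pow(Mul(Rational(1, 3), Pow(Add(-43, Mul(14, -51)), -1), Add(-53, Mul(-1, -51))), -1))) = Add(Mul(4807, Rational(-1, 2049)), Mul(Pow(1367, Rational(1, 2)), Pow(Mul(Rational(1, 3), Pow(Add(-43, -714), -1), Add(-53, 51)), -1))) = Add(Rational(-4807, 2049), Mul(Pow(1367, Rational(1, 2)), Pow(Mul(Rational(1, 3), Pow(-757, -1), -2), -1))) = Add(Rational(-4807, 2049), Mul(Pow(1367, Rational(1, 2)), Pow(Mul(Rational(1, 3), Rational(-1, 757), -2), -1))) = Add(Rational(-4807, 2049), Mul(Pow(1367, Rational(1, 2)), Pow(Rational(2, 2271), -1))) = Add(Rational(-4807, 2049), Mul(Pow(1367, Rational(1, 2)), Rational(2271, 2))) = Add(Rational(-4807, 2049), Mul(Rational(2271, 2), Pow(1367, Rational(1, 2))))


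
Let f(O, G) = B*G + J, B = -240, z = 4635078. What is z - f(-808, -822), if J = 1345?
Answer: 4436453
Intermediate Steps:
f(O, G) = 1345 - 240*G (f(O, G) = -240*G + 1345 = 1345 - 240*G)
z - f(-808, -822) = 4635078 - (1345 - 240*(-822)) = 4635078 - (1345 + 197280) = 4635078 - 1*198625 = 4635078 - 198625 = 4436453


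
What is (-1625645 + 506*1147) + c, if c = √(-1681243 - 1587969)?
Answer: -1045263 + 2*I*√817303 ≈ -1.0453e+6 + 1808.1*I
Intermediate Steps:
c = 2*I*√817303 (c = √(-3269212) = 2*I*√817303 ≈ 1808.1*I)
(-1625645 + 506*1147) + c = (-1625645 + 506*1147) + 2*I*√817303 = (-1625645 + 580382) + 2*I*√817303 = -1045263 + 2*I*√817303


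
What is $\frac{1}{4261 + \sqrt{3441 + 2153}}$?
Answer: $\frac{4261}{18150527} - \frac{\sqrt{5594}}{18150527} \approx 0.00023064$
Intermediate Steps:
$\frac{1}{4261 + \sqrt{3441 + 2153}} = \frac{1}{4261 + \sqrt{5594}}$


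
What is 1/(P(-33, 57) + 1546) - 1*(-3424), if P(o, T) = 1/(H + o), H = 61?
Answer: 148221564/43289 ≈ 3424.0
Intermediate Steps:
P(o, T) = 1/(61 + o)
1/(P(-33, 57) + 1546) - 1*(-3424) = 1/(1/(61 - 33) + 1546) - 1*(-3424) = 1/(1/28 + 1546) + 3424 = 1/(43289/28) + 3424 = 28/43289 + 3424 = 148221564/43289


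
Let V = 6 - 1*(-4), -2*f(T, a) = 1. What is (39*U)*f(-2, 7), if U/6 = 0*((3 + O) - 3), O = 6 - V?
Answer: 0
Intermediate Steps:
f(T, a) = -1/2 (f(T, a) = -1/2*1 = -1/2)
V = 10 (V = 6 + 4 = 10)
O = -4 (O = 6 - 1*10 = 6 - 10 = -4)
U = 0 (U = 6*(0*((3 - 4) - 3)) = 6*(0*(-1 - 3)) = 6*(0*(-4)) = 6*0 = 0)
(39*U)*f(-2, 7) = (39*0)*(-1/2) = 0*(-1/2) = 0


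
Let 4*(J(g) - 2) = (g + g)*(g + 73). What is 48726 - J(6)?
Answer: 48487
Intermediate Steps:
J(g) = 2 + g*(73 + g)/2 (J(g) = 2 + ((g + g)*(g + 73))/4 = 2 + ((2*g)*(73 + g))/4 = 2 + (2*g*(73 + g))/4 = 2 + g*(73 + g)/2)
48726 - J(6) = 48726 - (2 + (½)*6² + (73/2)*6) = 48726 - (2 + (½)*36 + 219) = 48726 - (2 + 18 + 219) = 48726 - 1*239 = 48726 - 239 = 48487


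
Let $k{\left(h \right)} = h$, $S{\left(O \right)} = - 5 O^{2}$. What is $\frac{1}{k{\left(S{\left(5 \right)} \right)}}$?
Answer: $- \frac{1}{125} \approx -0.008$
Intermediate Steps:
$\frac{1}{k{\left(S{\left(5 \right)} \right)}} = \frac{1}{\left(-5\right) 5^{2}} = \frac{1}{\left(-5\right) 25} = \frac{1}{-125} = - \frac{1}{125}$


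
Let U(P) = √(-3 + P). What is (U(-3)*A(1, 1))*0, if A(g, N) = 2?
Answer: 0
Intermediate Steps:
(U(-3)*A(1, 1))*0 = (√(-3 - 3)*2)*0 = (√(-6)*2)*0 = ((I*√6)*2)*0 = (2*I*√6)*0 = 0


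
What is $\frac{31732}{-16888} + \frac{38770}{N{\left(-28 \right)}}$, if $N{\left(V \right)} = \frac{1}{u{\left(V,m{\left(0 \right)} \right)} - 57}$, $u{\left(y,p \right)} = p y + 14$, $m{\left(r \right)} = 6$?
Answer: $- \frac{34537952273}{4222} \approx -8.1805 \cdot 10^{6}$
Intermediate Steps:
$u{\left(y,p \right)} = 14 + p y$
$N{\left(V \right)} = \frac{1}{-43 + 6 V}$ ($N{\left(V \right)} = \frac{1}{\left(14 + 6 V\right) - 57} = \frac{1}{-43 + 6 V}$)
$\frac{31732}{-16888} + \frac{38770}{N{\left(-28 \right)}} = \frac{31732}{-16888} + \frac{38770}{\frac{1}{-43 + 6 \left(-28\right)}} = 31732 \left(- \frac{1}{16888}\right) + \frac{38770}{\frac{1}{-43 - 168}} = - \frac{7933}{4222} + \frac{38770}{\frac{1}{-211}} = - \frac{7933}{4222} + \frac{38770}{- \frac{1}{211}} = - \frac{7933}{4222} + 38770 \left(-211\right) = - \frac{7933}{4222} - 8180470 = - \frac{34537952273}{4222}$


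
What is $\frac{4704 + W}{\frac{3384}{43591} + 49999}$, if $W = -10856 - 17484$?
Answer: $- \frac{1030316876}{2179509793} \approx -0.47273$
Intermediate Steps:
$W = -28340$
$\frac{4704 + W}{\frac{3384}{43591} + 49999} = \frac{4704 - 28340}{\frac{3384}{43591} + 49999} = - \frac{23636}{3384 \cdot \frac{1}{43591} + 49999} = - \frac{23636}{\frac{3384}{43591} + 49999} = - \frac{23636}{\frac{2179509793}{43591}} = \left(-23636\right) \frac{43591}{2179509793} = - \frac{1030316876}{2179509793}$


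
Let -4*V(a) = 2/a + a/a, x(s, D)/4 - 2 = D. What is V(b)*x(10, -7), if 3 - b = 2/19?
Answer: 93/11 ≈ 8.4545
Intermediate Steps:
x(s, D) = 8 + 4*D
b = 55/19 (b = 3 - 2/19 = 55/19 ≈ 2.8947)
V(a) = -1/4 - 1/(2*a) (V(a) = -(2/a + a/a)/4 = -(2/a + 1)/4 = -(1 + 2/a)/4 = -1/4 - 1/(2*a))
V(b)*x(10, -7) = ((-2 - 1*55/19)/(4*(55/19)))*(8 + 4*(-7)) = ((1/4)*(19/55)*(-2 - 55/19))*(8 - 28) = ((1/4)*(19/55)*(-93/19))*(-20) = -93/220*(-20) = 93/11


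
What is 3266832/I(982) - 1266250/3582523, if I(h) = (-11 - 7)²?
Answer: 975257542678/96728121 ≈ 10082.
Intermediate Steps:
I(h) = 324 (I(h) = (-18)² = 324)
3266832/I(982) - 1266250/3582523 = 3266832/324 - 1266250/3582523 = 3266832*(1/324) - 1266250*1/3582523 = 272236/27 - 1266250/3582523 = 975257542678/96728121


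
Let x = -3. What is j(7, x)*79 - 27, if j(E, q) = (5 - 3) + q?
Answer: -106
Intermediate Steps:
j(E, q) = 2 + q
j(7, x)*79 - 27 = (2 - 3)*79 - 27 = -1*79 - 27 = -79 - 27 = -106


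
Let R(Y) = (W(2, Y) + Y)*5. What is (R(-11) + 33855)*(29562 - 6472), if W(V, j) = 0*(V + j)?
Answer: 780442000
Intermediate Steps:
W(V, j) = 0
R(Y) = 5*Y (R(Y) = (0 + Y)*5 = Y*5 = 5*Y)
(R(-11) + 33855)*(29562 - 6472) = (5*(-11) + 33855)*(29562 - 6472) = (-55 + 33855)*23090 = 33800*23090 = 780442000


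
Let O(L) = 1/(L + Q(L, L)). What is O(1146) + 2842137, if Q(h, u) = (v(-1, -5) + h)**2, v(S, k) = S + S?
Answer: 3722864097835/1309882 ≈ 2.8421e+6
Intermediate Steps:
v(S, k) = 2*S
Q(h, u) = (-2 + h)**2 (Q(h, u) = (2*(-1) + h)**2 = (-2 + h)**2)
O(L) = 1/(L + (-2 + L)**2)
O(1146) + 2842137 = 1/(1146 + (-2 + 1146)**2) + 2842137 = 1/(1146 + 1144**2) + 2842137 = 1/(1146 + 1308736) + 2842137 = 1/1309882 + 2842137 = 3722864097835/1309882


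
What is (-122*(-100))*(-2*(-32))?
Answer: 780800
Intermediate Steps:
(-122*(-100))*(-2*(-32)) = 12200*64 = 780800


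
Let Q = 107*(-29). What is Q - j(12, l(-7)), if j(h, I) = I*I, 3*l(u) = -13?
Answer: -28096/9 ≈ -3121.8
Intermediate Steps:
l(u) = -13/3 (l(u) = (⅓)*(-13) = -13/3)
j(h, I) = I²
Q = -3103
Q - j(12, l(-7)) = -3103 - (-13/3)² = -3103 - 1*169/9 = -3103 - 169/9 = -28096/9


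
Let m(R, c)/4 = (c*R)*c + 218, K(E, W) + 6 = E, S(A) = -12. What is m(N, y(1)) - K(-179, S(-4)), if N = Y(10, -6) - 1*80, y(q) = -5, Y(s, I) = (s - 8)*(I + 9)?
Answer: -6343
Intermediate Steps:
K(E, W) = -6 + E
Y(s, I) = (-8 + s)*(9 + I)
N = -74 (N = (-72 - 8*(-6) + 9*10 - 6*10) - 1*80 = (-72 + 48 + 90 - 60) - 80 = 6 - 80 = -74)
m(R, c) = 872 + 4*R*c**2 (m(R, c) = 4*((c*R)*c + 218) = 4*((R*c)*c + 218) = 4*(R*c**2 + 218) = 4*(218 + R*c**2) = 872 + 4*R*c**2)
m(N, y(1)) - K(-179, S(-4)) = (872 + 4*(-74)*(-5)**2) - (-6 - 179) = (872 + 4*(-74)*25) - 1*(-185) = (872 - 7400) + 185 = -6528 + 185 = -6343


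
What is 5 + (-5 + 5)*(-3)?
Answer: 5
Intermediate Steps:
5 + (-5 + 5)*(-3) = 5 + 0*(-3) = 5 + 0 = 5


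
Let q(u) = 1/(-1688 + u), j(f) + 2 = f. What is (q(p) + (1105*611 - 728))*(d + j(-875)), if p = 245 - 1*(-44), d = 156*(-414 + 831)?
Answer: 60550612398100/1399 ≈ 4.3281e+10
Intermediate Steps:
j(f) = -2 + f
d = 65052 (d = 156*417 = 65052)
p = 289 (p = 245 + 44 = 289)
(q(p) + (1105*611 - 728))*(d + j(-875)) = (1/(-1688 + 289) + (1105*611 - 728))*(65052 + (-2 - 875)) = (1/(-1399) + (675155 - 728))*(65052 - 877) = (-1/1399 + 674427)*64175 = (943523372/1399)*64175 = 60550612398100/1399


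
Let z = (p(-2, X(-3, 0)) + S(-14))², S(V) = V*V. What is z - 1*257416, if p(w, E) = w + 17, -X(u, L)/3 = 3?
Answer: -212895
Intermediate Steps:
X(u, L) = -9 (X(u, L) = -3*3 = -9)
S(V) = V²
p(w, E) = 17 + w
z = 44521 (z = ((17 - 2) + (-14)²)² = (15 + 196)² = 211² = 44521)
z - 1*257416 = 44521 - 1*257416 = 44521 - 257416 = -212895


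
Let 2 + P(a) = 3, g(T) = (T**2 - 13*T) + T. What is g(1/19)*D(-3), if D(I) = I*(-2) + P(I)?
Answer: -1589/361 ≈ -4.4017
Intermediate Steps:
g(T) = T**2 - 12*T
P(a) = 1 (P(a) = -2 + 3 = 1)
D(I) = 1 - 2*I (D(I) = I*(-2) + 1 = -2*I + 1 = 1 - 2*I)
g(1/19)*D(-3) = ((-12 + 1/19)/19)*(1 - 2*(-3)) = ((-12 + 1/19)/19)*(1 + 6) = ((1/19)*(-227/19))*7 = -227/361*7 = -1589/361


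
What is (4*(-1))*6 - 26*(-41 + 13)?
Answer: 704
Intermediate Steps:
(4*(-1))*6 - 26*(-41 + 13) = -4*6 - 26*(-28) = -24 + 728 = 704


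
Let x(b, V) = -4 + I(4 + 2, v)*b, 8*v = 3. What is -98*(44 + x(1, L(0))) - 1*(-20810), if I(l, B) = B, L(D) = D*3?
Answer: 67413/4 ≈ 16853.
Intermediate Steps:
v = 3/8 (v = (⅛)*3 = 3/8 ≈ 0.37500)
L(D) = 3*D
x(b, V) = -4 + 3*b/8
-98*(44 + x(1, L(0))) - 1*(-20810) = -98*(44 + (-4 + (3/8)*1)) - 1*(-20810) = -98*(44 + (-4 + 3/8)) + 20810 = -98*(44 - 29/8) + 20810 = -98*323/8 + 20810 = -15827/4 + 20810 = 67413/4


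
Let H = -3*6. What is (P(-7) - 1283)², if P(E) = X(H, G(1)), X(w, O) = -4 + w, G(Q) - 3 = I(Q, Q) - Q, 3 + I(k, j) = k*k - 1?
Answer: 1703025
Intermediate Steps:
I(k, j) = -4 + k² (I(k, j) = -3 + (k*k - 1) = -3 + (k² - 1) = -3 + (-1 + k²) = -4 + k²)
H = -18
G(Q) = -1 + Q² - Q (G(Q) = 3 + ((-4 + Q²) - Q) = 3 + (-4 + Q² - Q) = -1 + Q² - Q)
P(E) = -22 (P(E) = -4 - 18 = -22)
(P(-7) - 1283)² = (-22 - 1283)² = (-1305)² = 1703025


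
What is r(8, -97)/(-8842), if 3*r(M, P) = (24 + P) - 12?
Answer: 85/26526 ≈ 0.0032044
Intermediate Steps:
r(M, P) = 4 + P/3 (r(M, P) = ((24 + P) - 12)/3 = (12 + P)/3 = 4 + P/3)
r(8, -97)/(-8842) = (4 + (1/3)*(-97))/(-8842) = (4 - 97/3)*(-1/8842) = -85/3*(-1/8842) = 85/26526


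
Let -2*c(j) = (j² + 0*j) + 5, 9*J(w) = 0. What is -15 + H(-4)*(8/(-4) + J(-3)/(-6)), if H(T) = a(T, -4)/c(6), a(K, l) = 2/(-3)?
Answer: -1853/123 ≈ -15.065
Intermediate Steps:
J(w) = 0 (J(w) = (⅑)*0 = 0)
c(j) = -5/2 - j²/2 (c(j) = -((j² + 0*j) + 5)/2 = -((j² + 0) + 5)/2 = -(j² + 5)/2 = -(5 + j²)/2 = -5/2 - j²/2)
a(K, l) = -⅔ (a(K, l) = 2*(-⅓) = -⅔)
H(T) = 4/123 (H(T) = -2/(3*(-5/2 - ½*6²)) = -2/(3*(-5/2 - ½*36)) = -2/(3*(-5/2 - 18)) = -2/(3*(-41/2)) = -⅔*(-2/41) = 4/123)
-15 + H(-4)*(8/(-4) + J(-3)/(-6)) = -15 + 4*(8/(-4) + 0/(-6))/123 = -15 + 4*(8*(-¼) + 0*(-⅙))/123 = -15 + 4*(-2 + 0)/123 = -15 + (4/123)*(-2) = -15 - 8/123 = -1853/123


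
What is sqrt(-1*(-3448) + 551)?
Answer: sqrt(3999) ≈ 63.238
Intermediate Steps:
sqrt(-1*(-3448) + 551) = sqrt(3448 + 551) = sqrt(3999)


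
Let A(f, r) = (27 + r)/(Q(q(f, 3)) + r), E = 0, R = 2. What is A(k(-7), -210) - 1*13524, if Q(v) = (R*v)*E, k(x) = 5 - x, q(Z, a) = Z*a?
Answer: -946619/70 ≈ -13523.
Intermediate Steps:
Q(v) = 0 (Q(v) = (2*v)*0 = 0)
A(f, r) = (27 + r)/r (A(f, r) = (27 + r)/(0 + r) = (27 + r)/r)
A(k(-7), -210) - 1*13524 = (27 - 210)/(-210) - 1*13524 = -1/210*(-183) - 13524 = 61/70 - 13524 = -946619/70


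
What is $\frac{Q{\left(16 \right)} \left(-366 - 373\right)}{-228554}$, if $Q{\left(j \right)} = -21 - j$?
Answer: $- \frac{27343}{228554} \approx -0.11963$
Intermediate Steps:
$\frac{Q{\left(16 \right)} \left(-366 - 373\right)}{-228554} = \frac{\left(-21 - 16\right) \left(-366 - 373\right)}{-228554} = \left(-21 - 16\right) \left(-739\right) \left(- \frac{1}{228554}\right) = \left(-37\right) \left(-739\right) \left(- \frac{1}{228554}\right) = 27343 \left(- \frac{1}{228554}\right) = - \frac{27343}{228554}$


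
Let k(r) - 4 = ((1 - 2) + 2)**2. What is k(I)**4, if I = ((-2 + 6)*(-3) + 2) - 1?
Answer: 625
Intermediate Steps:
I = -11 (I = (4*(-3) + 2) - 1 = (-12 + 2) - 1 = -10 - 1 = -11)
k(r) = 5 (k(r) = 4 + ((1 - 2) + 2)**2 = 4 + (-1 + 2)**2 = 4 + 1**2 = 4 + 1 = 5)
k(I)**4 = 5**4 = 625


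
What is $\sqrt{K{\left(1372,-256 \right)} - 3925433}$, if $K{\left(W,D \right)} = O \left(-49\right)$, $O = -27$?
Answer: $i \sqrt{3924110} \approx 1980.9 i$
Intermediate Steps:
$K{\left(W,D \right)} = 1323$ ($K{\left(W,D \right)} = \left(-27\right) \left(-49\right) = 1323$)
$\sqrt{K{\left(1372,-256 \right)} - 3925433} = \sqrt{1323 - 3925433} = \sqrt{-3924110} = i \sqrt{3924110}$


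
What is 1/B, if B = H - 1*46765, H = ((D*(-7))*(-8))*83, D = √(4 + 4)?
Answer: -46765/2014133993 - 9296*√2/2014133993 ≈ -2.9746e-5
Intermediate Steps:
D = 2*√2 (D = √8 = 2*√2 ≈ 2.8284)
H = 9296*√2 (H = (((2*√2)*(-7))*(-8))*83 = (-14*√2*(-8))*83 = (112*√2)*83 = 9296*√2 ≈ 13147.)
B = -46765 + 9296*√2 (B = 9296*√2 - 1*46765 = 9296*√2 - 46765 = -46765 + 9296*√2 ≈ -33619.)
1/B = 1/(-46765 + 9296*√2)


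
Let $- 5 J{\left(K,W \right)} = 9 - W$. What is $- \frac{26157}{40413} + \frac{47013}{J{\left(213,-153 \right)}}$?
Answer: $- \frac{1055991031}{727434} \approx -1451.7$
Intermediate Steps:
$J{\left(K,W \right)} = - \frac{9}{5} + \frac{W}{5}$ ($J{\left(K,W \right)} = - \frac{9 - W}{5} = - \frac{9}{5} + \frac{W}{5}$)
$- \frac{26157}{40413} + \frac{47013}{J{\left(213,-153 \right)}} = - \frac{26157}{40413} + \frac{47013}{- \frac{9}{5} + \frac{1}{5} \left(-153\right)} = \left(-26157\right) \frac{1}{40413} + \frac{47013}{- \frac{9}{5} - \frac{153}{5}} = - \frac{8719}{13471} + \frac{47013}{- \frac{162}{5}} = - \frac{8719}{13471} + 47013 \left(- \frac{5}{162}\right) = - \frac{8719}{13471} - \frac{78355}{54} = - \frac{1055991031}{727434}$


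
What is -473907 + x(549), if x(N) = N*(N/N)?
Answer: -473358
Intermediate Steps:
x(N) = N (x(N) = N*1 = N)
-473907 + x(549) = -473907 + 549 = -473358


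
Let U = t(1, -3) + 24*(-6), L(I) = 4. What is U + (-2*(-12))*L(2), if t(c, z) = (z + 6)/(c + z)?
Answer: -99/2 ≈ -49.500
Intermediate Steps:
t(c, z) = (6 + z)/(c + z)
U = -291/2 (U = (6 - 3)/(1 - 3) + 24*(-6) = 3/(-2) - 144 = -1/2*3 - 144 = -3/2 - 144 = -291/2 ≈ -145.50)
U + (-2*(-12))*L(2) = -291/2 - 2*(-12)*4 = -291/2 + 24*4 = -291/2 + 96 = -99/2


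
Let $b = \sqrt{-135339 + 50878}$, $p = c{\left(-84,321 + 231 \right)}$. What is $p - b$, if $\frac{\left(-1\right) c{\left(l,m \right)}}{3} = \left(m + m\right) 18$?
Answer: $-59616 - i \sqrt{84461} \approx -59616.0 - 290.62 i$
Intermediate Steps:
$c{\left(l,m \right)} = - 108 m$ ($c{\left(l,m \right)} = - 3 \left(m + m\right) 18 = - 3 \cdot 2 m 18 = - 3 \cdot 36 m = - 108 m$)
$p = -59616$ ($p = - 108 \left(321 + 231\right) = \left(-108\right) 552 = -59616$)
$b = i \sqrt{84461}$ ($b = \sqrt{-84461} = i \sqrt{84461} \approx 290.62 i$)
$p - b = -59616 - i \sqrt{84461}$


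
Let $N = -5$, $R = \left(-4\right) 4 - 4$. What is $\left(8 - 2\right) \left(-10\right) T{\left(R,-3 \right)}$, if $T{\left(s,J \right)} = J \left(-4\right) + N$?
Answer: $-420$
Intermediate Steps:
$R = -20$ ($R = -16 - 4 = -20$)
$T{\left(s,J \right)} = -5 - 4 J$ ($T{\left(s,J \right)} = J \left(-4\right) - 5 = - 4 J - 5 = -5 - 4 J$)
$\left(8 - 2\right) \left(-10\right) T{\left(R,-3 \right)} = \left(8 - 2\right) \left(-10\right) \left(-5 - -12\right) = 6 \left(-10\right) \left(-5 + 12\right) = \left(-60\right) 7 = -420$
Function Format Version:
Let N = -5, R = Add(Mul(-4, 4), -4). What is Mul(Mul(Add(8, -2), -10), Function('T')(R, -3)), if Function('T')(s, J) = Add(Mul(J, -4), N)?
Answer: -420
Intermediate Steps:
R = -20 (R = Add(-16, -4) = -20)
Function('T')(s, J) = Add(-5, Mul(-4, J)) (Function('T')(s, J) = Add(Mul(J, -4), -5) = Add(Mul(-4, J), -5) = Add(-5, Mul(-4, J)))
Mul(Mul(Add(8, -2), -10), Function('T')(R, -3)) = Mul(Mul(Add(8, -2), -10), Add(-5, Mul(-4, -3))) = Mul(Mul(6, -10), Add(-5, 12)) = Mul(-60, 7) = -420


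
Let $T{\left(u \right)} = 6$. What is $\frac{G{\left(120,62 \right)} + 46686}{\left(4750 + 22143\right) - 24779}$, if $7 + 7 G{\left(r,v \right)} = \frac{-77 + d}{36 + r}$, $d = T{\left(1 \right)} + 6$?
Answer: $\frac{3921535}{177576} \approx 22.084$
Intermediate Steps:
$d = 12$ ($d = 6 + 6 = 12$)
$G{\left(r,v \right)} = -1 - \frac{65}{7 \left(36 + r\right)}$ ($G{\left(r,v \right)} = -1 + \frac{\left(-77 + 12\right) \frac{1}{36 + r}}{7} = -1 + \frac{\left(-65\right) \frac{1}{36 + r}}{7} = -1 - \frac{65}{7 \left(36 + r\right)}$)
$\frac{G{\left(120,62 \right)} + 46686}{\left(4750 + 22143\right) - 24779} = \frac{\frac{- \frac{317}{7} - 120}{36 + 120} + 46686}{\left(4750 + 22143\right) - 24779} = \frac{\frac{- \frac{317}{7} - 120}{156} + 46686}{26893 - 24779} = \frac{\frac{1}{156} \left(- \frac{1157}{7}\right) + 46686}{2114} = \left(- \frac{89}{84} + 46686\right) \frac{1}{2114} = \frac{3921535}{84} \cdot \frac{1}{2114} = \frac{3921535}{177576}$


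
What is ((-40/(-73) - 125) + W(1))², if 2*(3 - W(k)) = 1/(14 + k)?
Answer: 70784198809/4796100 ≈ 14759.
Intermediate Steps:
W(k) = 3 - 1/(2*(14 + k))
((-40/(-73) - 125) + W(1))² = ((-40/(-73) - 125) + (83 + 6*1)/(2*(14 + 1)))² = ((-40*(-1/73) - 125) + (½)*(83 + 6)/15)² = ((40/73 - 125) + (½)*(1/15)*89)² = (-9085/73 + 89/30)² = (-266053/2190)² = 70784198809/4796100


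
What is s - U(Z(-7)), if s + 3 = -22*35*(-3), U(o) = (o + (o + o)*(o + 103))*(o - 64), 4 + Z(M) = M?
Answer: -150318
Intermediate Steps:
Z(M) = -4 + M
U(o) = (-64 + o)*(o + 2*o*(103 + o)) (U(o) = (o + (2*o)*(103 + o))*(-64 + o) = (o + 2*o*(103 + o))*(-64 + o) = (-64 + o)*(o + 2*o*(103 + o)))
s = 2307 (s = -3 - 22*35*(-3) = -3 - 770*(-3) = -3 + 2310 = 2307)
s - U(Z(-7)) = 2307 - (-4 - 7)*(-13248 + 2*(-4 - 7)² + 79*(-4 - 7)) = 2307 - (-11)*(-13248 + 2*(-11)² + 79*(-11)) = 2307 - (-11)*(-13248 + 2*121 - 869) = 2307 - (-11)*(-13248 + 242 - 869) = 2307 - (-11)*(-13875) = 2307 - 1*152625 = 2307 - 152625 = -150318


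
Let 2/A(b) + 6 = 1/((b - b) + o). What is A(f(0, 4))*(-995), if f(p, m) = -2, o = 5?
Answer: 9950/29 ≈ 343.10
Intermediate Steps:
A(b) = -10/29 (A(b) = 2/(-6 + 1/((b - b) + 5)) = 2/(-6 + 1/(0 + 5)) = 2/(-6 + 1/5) = 2/(-29/5) = 2*(-5/29) = -10/29)
A(f(0, 4))*(-995) = -10/29*(-995) = 9950/29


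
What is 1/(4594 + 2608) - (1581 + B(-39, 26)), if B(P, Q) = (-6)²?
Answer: -11645633/7202 ≈ -1617.0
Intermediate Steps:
B(P, Q) = 36
1/(4594 + 2608) - (1581 + B(-39, 26)) = 1/(4594 + 2608) - (1581 + 36) = 1/7202 - 1*1617 = 1/7202 - 1617 = -11645633/7202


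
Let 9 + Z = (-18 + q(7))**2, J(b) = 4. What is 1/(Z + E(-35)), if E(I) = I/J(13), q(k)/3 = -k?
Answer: 4/6013 ≈ 0.00066523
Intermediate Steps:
q(k) = -3*k (q(k) = 3*(-k) = -3*k)
E(I) = I/4
Z = 1512 (Z = -9 + (-18 - 3*7)**2 = -9 + (-18 - 21)**2 = -9 + (-39)**2 = -9 + 1521 = 1512)
1/(Z + E(-35)) = 1/(1512 + (1/4)*(-35)) = 1/(1512 - 35/4) = 1/(6013/4) = 4/6013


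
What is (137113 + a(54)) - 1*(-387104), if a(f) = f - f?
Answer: 524217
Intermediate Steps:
a(f) = 0
(137113 + a(54)) - 1*(-387104) = (137113 + 0) - 1*(-387104) = 137113 + 387104 = 524217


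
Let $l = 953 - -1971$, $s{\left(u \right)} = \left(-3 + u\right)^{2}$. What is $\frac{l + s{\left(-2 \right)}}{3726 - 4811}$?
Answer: $- \frac{2949}{1085} \approx -2.718$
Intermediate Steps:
$l = 2924$ ($l = 953 + 1971 = 2924$)
$\frac{l + s{\left(-2 \right)}}{3726 - 4811} = \frac{2924 + \left(-3 - 2\right)^{2}}{3726 - 4811} = \frac{2924 + \left(-5\right)^{2}}{-1085} = \left(2924 + 25\right) \left(- \frac{1}{1085}\right) = 2949 \left(- \frac{1}{1085}\right) = - \frac{2949}{1085}$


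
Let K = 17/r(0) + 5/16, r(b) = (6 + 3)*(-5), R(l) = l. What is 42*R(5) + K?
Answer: 151153/720 ≈ 209.93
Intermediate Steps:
r(b) = -45 (r(b) = 9*(-5) = -45)
K = -47/720 (K = 17/(-45) + 5/16 = 17*(-1/45) + 5*(1/16) = -17/45 + 5/16 = -47/720 ≈ -0.065278)
42*R(5) + K = 42*5 - 47/720 = 210 - 47/720 = 151153/720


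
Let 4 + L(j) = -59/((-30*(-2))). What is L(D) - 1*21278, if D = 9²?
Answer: -1276979/60 ≈ -21283.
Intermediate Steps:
D = 81
L(j) = -299/60 (L(j) = -4 - 59/((-30*(-2))) = -4 - 59/60 = -299/60)
L(D) - 1*21278 = -299/60 - 1*21278 = -299/60 - 21278 = -1276979/60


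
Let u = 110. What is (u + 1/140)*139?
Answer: 2140739/140 ≈ 15291.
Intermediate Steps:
(u + 1/140)*139 = (110 + 1/140)*139 = (15401/140)*139 = 2140739/140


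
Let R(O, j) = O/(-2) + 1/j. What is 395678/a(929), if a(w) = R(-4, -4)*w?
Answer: 1582712/6503 ≈ 243.38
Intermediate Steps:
R(O, j) = 1/j - O/2 (R(O, j) = O*(-1/2) + 1/j = -O/2 + 1/j = 1/j - O/2)
a(w) = 7*w/4 (a(w) = (1/(-4) - 1/2*(-4))*w = (-1/4 + 2)*w = 7*w/4)
395678/a(929) = 395678/(((7/4)*929)) = 395678/(6503/4) = 395678*(4/6503) = 1582712/6503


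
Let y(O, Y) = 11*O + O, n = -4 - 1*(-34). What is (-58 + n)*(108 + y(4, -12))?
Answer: -4368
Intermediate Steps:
n = 30 (n = -4 + 34 = 30)
y(O, Y) = 12*O
(-58 + n)*(108 + y(4, -12)) = (-58 + 30)*(108 + 12*4) = -28*(108 + 48) = -28*156 = -4368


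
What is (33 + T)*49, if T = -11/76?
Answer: 122353/76 ≈ 1609.9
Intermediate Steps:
T = -11/76 (T = -11*1/76 = -11/76 ≈ -0.14474)
(33 + T)*49 = (33 - 11/76)*49 = (2497/76)*49 = 122353/76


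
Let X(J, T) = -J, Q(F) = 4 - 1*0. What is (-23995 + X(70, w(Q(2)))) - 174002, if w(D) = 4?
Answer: -198067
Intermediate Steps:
Q(F) = 4 (Q(F) = 4 + 0 = 4)
(-23995 + X(70, w(Q(2)))) - 174002 = (-23995 - 1*70) - 174002 = (-23995 - 70) - 174002 = -24065 - 174002 = -198067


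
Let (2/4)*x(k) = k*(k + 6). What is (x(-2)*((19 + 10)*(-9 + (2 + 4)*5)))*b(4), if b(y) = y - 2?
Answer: -19488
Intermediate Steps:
b(y) = -2 + y
x(k) = 2*k*(6 + k) (x(k) = 2*(k*(k + 6)) = 2*(k*(6 + k)) = 2*k*(6 + k))
(x(-2)*((19 + 10)*(-9 + (2 + 4)*5)))*b(4) = ((2*(-2)*(6 - 2))*((19 + 10)*(-9 + (2 + 4)*5)))*(-2 + 4) = ((2*(-2)*4)*(29*(-9 + 6*5)))*2 = -464*(-9 + 30)*2 = -464*21*2 = -16*609*2 = -9744*2 = -19488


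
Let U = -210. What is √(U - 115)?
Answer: 5*I*√13 ≈ 18.028*I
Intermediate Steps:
√(U - 115) = √(-210 - 115) = √(-325) = 5*I*√13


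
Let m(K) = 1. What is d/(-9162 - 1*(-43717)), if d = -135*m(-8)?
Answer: -27/6911 ≈ -0.0039068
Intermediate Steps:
d = -135 (d = -135*1 = -135)
d/(-9162 - 1*(-43717)) = -135/(-9162 - 1*(-43717)) = -135/(-9162 + 43717) = -135/34555 = -135*1/34555 = -27/6911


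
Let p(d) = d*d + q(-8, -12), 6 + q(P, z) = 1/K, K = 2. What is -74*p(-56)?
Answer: -231657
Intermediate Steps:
q(P, z) = -11/2 (q(P, z) = -6 + 1/2 = -6 + ½ = -11/2)
p(d) = -11/2 + d² (p(d) = d*d - 11/2 = d² - 11/2 = -11/2 + d²)
-74*p(-56) = -74*(-11/2 + (-56)²) = -74*(-11/2 + 3136) = -74*6261/2 = -231657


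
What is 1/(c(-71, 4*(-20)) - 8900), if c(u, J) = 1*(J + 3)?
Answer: -1/8977 ≈ -0.00011140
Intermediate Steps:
c(u, J) = 3 + J (c(u, J) = 1*(3 + J) = 3 + J)
1/(c(-71, 4*(-20)) - 8900) = 1/((3 + 4*(-20)) - 8900) = 1/((3 - 80) - 8900) = 1/(-77 - 8900) = 1/(-8977) = -1/8977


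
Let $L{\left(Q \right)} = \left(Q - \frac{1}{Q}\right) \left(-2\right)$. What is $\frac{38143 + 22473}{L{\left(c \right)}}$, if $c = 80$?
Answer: $- \frac{2424640}{6399} \approx -378.91$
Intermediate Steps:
$L{\left(Q \right)} = - 2 Q + \frac{2}{Q}$
$\frac{38143 + 22473}{L{\left(c \right)}} = \frac{38143 + 22473}{\left(-2\right) 80 + \frac{2}{80}} = \frac{60616}{-160 + 2 \cdot \frac{1}{80}} = \frac{60616}{-160 + \frac{1}{40}} = \frac{60616}{- \frac{6399}{40}} = 60616 \left(- \frac{40}{6399}\right) = - \frac{2424640}{6399}$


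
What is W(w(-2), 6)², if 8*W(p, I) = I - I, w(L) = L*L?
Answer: 0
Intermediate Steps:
w(L) = L²
W(p, I) = 0 (W(p, I) = (I - I)/8 = (⅛)*0 = 0)
W(w(-2), 6)² = 0² = 0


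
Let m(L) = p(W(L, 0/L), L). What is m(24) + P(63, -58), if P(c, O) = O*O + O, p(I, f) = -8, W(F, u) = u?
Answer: 3298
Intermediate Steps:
m(L) = -8
P(c, O) = O + O² (P(c, O) = O² + O = O + O²)
m(24) + P(63, -58) = -8 - 58*(1 - 58) = -8 - 58*(-57) = -8 + 3306 = 3298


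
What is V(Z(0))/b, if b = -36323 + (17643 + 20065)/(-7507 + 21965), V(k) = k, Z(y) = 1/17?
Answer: -7229/4463521921 ≈ -1.6196e-6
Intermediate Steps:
Z(y) = 1/17
b = -262560113/7229 (b = -36323 + 37708/14458 = -36323 + 37708*(1/14458) = -36323 + 18854/7229 = -262560113/7229 ≈ -36320.)
V(Z(0))/b = 1/(17*(-262560113/7229)) = (1/17)*(-7229/262560113) = -7229/4463521921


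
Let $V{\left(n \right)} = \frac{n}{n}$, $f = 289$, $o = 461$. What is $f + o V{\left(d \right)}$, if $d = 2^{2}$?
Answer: $750$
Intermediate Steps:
$d = 4$
$V{\left(n \right)} = 1$
$f + o V{\left(d \right)} = 289 + 461 \cdot 1 = 289 + 461 = 750$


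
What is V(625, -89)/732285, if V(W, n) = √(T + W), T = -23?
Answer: √602/732285 ≈ 3.3506e-5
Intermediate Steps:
V(W, n) = √(-23 + W)
V(625, -89)/732285 = √(-23 + 625)/732285 = √602*(1/732285) = √602/732285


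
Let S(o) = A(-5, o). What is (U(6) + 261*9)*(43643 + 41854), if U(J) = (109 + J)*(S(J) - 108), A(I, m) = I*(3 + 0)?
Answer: -1008522612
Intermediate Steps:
A(I, m) = 3*I (A(I, m) = I*3 = 3*I)
S(o) = -15 (S(o) = 3*(-5) = -15)
U(J) = -13407 - 123*J (U(J) = (109 + J)*(-15 - 108) = (109 + J)*(-123) = -13407 - 123*J)
(U(6) + 261*9)*(43643 + 41854) = ((-13407 - 123*6) + 261*9)*(43643 + 41854) = ((-13407 - 738) + 2349)*85497 = (-14145 + 2349)*85497 = -11796*85497 = -1008522612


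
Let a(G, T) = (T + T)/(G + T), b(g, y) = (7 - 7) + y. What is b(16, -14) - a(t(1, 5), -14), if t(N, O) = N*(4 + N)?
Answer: -154/9 ≈ -17.111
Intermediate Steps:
b(g, y) = y (b(g, y) = 0 + y = y)
a(G, T) = 2*T/(G + T) (a(G, T) = (2*T)/(G + T) = 2*T/(G + T))
b(16, -14) - a(t(1, 5), -14) = -14 - 2*(-14)/(1*(4 + 1) - 14) = -14 - 2*(-14)/(1*5 - 14) = -14 - 2*(-14)/(5 - 14) = -14 - 2*(-14)/(-9) = -14 - 2*(-14)*(-1)/9 = -14 - 1*28/9 = -14 - 28/9 = -154/9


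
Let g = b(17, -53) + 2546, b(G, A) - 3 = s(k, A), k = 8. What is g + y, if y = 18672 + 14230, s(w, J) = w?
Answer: 35459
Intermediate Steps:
y = 32902
b(G, A) = 11 (b(G, A) = 3 + 8 = 11)
g = 2557 (g = 11 + 2546 = 2557)
g + y = 2557 + 32902 = 35459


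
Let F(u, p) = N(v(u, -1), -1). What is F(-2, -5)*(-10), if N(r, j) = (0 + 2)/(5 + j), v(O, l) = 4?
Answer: -5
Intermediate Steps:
N(r, j) = 2/(5 + j)
F(u, p) = ½ (F(u, p) = 2/(5 - 1) = 2/4 = 2*(¼) = ½)
F(-2, -5)*(-10) = (½)*(-10) = -5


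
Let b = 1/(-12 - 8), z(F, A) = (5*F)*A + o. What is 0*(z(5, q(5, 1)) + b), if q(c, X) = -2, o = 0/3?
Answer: 0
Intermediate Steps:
o = 0 (o = 0*(⅓) = 0)
z(F, A) = 5*A*F (z(F, A) = (5*F)*A + 0 = 5*A*F + 0 = 5*A*F)
b = -1/20 (b = 1/(-20) = -1/20 ≈ -0.050000)
0*(z(5, q(5, 1)) + b) = 0*(5*(-2)*5 - 1/20) = 0*(-50 - 1/20) = 0*(-1001/20) = 0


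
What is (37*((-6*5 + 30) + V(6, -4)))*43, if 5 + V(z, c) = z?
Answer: 1591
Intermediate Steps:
V(z, c) = -5 + z
(37*((-6*5 + 30) + V(6, -4)))*43 = (37*((-6*5 + 30) + (-5 + 6)))*43 = (37*((-30 + 30) + 1))*43 = (37*(0 + 1))*43 = (37*1)*43 = 37*43 = 1591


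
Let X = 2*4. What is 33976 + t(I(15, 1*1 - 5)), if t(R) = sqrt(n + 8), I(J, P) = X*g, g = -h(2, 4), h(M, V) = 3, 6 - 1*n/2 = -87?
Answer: 33976 + sqrt(194) ≈ 33990.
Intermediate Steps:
n = 186 (n = 12 - 2*(-87) = 12 + 174 = 186)
X = 8
g = -3 (g = -1*3 = -3)
I(J, P) = -24 (I(J, P) = 8*(-3) = -24)
t(R) = sqrt(194) (t(R) = sqrt(186 + 8) = sqrt(194))
33976 + t(I(15, 1*1 - 5)) = 33976 + sqrt(194)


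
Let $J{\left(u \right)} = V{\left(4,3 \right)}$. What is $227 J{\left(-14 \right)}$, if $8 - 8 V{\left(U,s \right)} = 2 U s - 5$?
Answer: $- \frac{2497}{8} \approx -312.13$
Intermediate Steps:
$V{\left(U,s \right)} = \frac{13}{8} - \frac{U s}{4}$ ($V{\left(U,s \right)} = 1 - \frac{2 U s - 5}{8} = 1 - \frac{-5 + 2 U s}{8} = 1 - \left(- \frac{5}{8} + \frac{U s}{4}\right) = \frac{13}{8} - \frac{U s}{4}$)
$J{\left(u \right)} = - \frac{11}{8}$ ($J{\left(u \right)} = \frac{13}{8} - 1 \cdot 3 = \frac{13}{8} - 3 = - \frac{11}{8}$)
$227 J{\left(-14 \right)} = 227 \left(- \frac{11}{8}\right) = - \frac{2497}{8}$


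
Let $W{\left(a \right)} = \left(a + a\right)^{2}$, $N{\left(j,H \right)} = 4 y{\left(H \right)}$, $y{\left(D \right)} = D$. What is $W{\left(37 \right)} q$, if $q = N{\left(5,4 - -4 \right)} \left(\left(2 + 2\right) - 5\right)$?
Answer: $-175232$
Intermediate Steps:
$N{\left(j,H \right)} = 4 H$
$W{\left(a \right)} = 4 a^{2}$ ($W{\left(a \right)} = \left(2 a\right)^{2} = 4 a^{2}$)
$q = -32$ ($q = 4 \left(4 - -4\right) \left(\left(2 + 2\right) - 5\right) = 4 \left(4 + 4\right) \left(4 - 5\right) = 4 \cdot 8 \left(-1\right) = 32 \left(-1\right) = -32$)
$W{\left(37 \right)} q = 4 \cdot 37^{2} \left(-32\right) = 4 \cdot 1369 \left(-32\right) = 5476 \left(-32\right) = -175232$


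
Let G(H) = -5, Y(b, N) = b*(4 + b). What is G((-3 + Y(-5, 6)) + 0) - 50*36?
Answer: -1805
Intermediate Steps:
G((-3 + Y(-5, 6)) + 0) - 50*36 = -5 - 50*36 = -5 - 1800 = -1805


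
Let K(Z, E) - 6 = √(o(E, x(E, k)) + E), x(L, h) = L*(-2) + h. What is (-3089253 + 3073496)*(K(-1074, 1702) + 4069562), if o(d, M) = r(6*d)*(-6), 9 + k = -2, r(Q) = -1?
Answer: -64124182976 - 31514*√427 ≈ -6.4125e+10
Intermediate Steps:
k = -11 (k = -9 - 2 = -11)
x(L, h) = h - 2*L (x(L, h) = -2*L + h = h - 2*L)
o(d, M) = 6 (o(d, M) = -1*(-6) = 6)
K(Z, E) = 6 + √(6 + E)
(-3089253 + 3073496)*(K(-1074, 1702) + 4069562) = (-3089253 + 3073496)*((6 + √(6 + 1702)) + 4069562) = -15757*((6 + √1708) + 4069562) = -15757*((6 + 2*√427) + 4069562) = -15757*(4069568 + 2*√427) = -64124182976 - 31514*√427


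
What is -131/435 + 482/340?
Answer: 16513/14790 ≈ 1.1165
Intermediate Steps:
-131/435 + 482/340 = -131*1/435 + 482*(1/340) = -131/435 + 241/170 = 16513/14790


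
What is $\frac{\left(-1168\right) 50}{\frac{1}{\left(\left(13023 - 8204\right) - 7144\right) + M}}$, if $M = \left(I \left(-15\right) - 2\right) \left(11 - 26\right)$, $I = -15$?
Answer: $331128000$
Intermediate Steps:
$M = -3345$ ($M = \left(\left(-15\right) \left(-15\right) - 2\right) \left(11 - 26\right) = \left(225 - 2\right) \left(11 - 26\right) = 223 \left(-15\right) = -3345$)
$\frac{\left(-1168\right) 50}{\frac{1}{\left(\left(13023 - 8204\right) - 7144\right) + M}} = \frac{\left(-1168\right) 50}{\frac{1}{\left(\left(13023 - 8204\right) - 7144\right) - 3345}} = - \frac{58400}{\frac{1}{\left(4819 - 7144\right) - 3345}} = - \frac{58400}{\frac{1}{-2325 - 3345}} = - \frac{58400}{\frac{1}{-5670}} = - \frac{58400}{- \frac{1}{5670}} = \left(-58400\right) \left(-5670\right) = 331128000$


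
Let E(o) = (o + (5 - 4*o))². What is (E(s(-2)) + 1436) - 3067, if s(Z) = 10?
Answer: -1006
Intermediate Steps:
E(o) = (5 - 3*o)²
(E(s(-2)) + 1436) - 3067 = ((-5 + 3*10)² + 1436) - 3067 = ((-5 + 30)² + 1436) - 3067 = (25² + 1436) - 3067 = (625 + 1436) - 3067 = 2061 - 3067 = -1006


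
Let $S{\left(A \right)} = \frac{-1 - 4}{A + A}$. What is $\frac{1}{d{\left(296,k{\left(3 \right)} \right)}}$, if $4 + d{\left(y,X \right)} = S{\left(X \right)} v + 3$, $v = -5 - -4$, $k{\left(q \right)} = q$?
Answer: $-6$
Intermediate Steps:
$v = -1$ ($v = -5 + 4 = -1$)
$S{\left(A \right)} = - \frac{5}{2 A}$
$d{\left(y,X \right)} = -1 + \frac{5}{2 X}$ ($d{\left(y,X \right)} = -4 + \left(- \frac{5}{2 X} \left(-1\right) + 3\right) = -4 + \left(\frac{5}{2 X} + 3\right) = -4 + \left(3 + \frac{5}{2 X}\right) = -1 + \frac{5}{2 X}$)
$\frac{1}{d{\left(296,k{\left(3 \right)} \right)}} = \frac{1}{\frac{1}{3} \left(\frac{5}{2} - 3\right)} = \frac{1}{\frac{1}{3} \left(- \frac{1}{2}\right)} = \frac{1}{- \frac{1}{6}} = -6$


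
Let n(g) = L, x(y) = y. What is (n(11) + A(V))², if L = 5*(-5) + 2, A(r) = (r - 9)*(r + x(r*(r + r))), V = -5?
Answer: 426409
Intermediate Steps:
A(r) = (-9 + r)*(r + 2*r²) (A(r) = (r - 9)*(r + r*(r + r)) = (-9 + r)*(r + r*(2*r)) = (-9 + r)*(r + 2*r²))
L = -23 (L = -25 + 2 = -23)
n(g) = -23
(n(11) + A(V))² = (-23 - 5*(-9 - 17*(-5) + 2*(-5)²))² = (-23 - 5*(-9 + 85 + 2*25))² = (-23 - 5*(-9 + 85 + 50))² = (-23 - 5*126)² = (-23 - 630)² = (-653)² = 426409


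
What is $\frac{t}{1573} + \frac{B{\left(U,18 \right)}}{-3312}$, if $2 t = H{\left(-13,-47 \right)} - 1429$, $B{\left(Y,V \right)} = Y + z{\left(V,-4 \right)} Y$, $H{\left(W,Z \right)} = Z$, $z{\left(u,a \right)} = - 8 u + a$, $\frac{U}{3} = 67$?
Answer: $\frac{4892575}{578864} \approx 8.452$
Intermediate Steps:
$U = 201$ ($U = 3 \cdot 67 = 201$)
$z{\left(u,a \right)} = a - 8 u$
$B{\left(Y,V \right)} = Y + Y \left(-4 - 8 V\right)$ ($B{\left(Y,V \right)} = Y + \left(-4 - 8 V\right) Y = Y + Y \left(-4 - 8 V\right)$)
$t = -738$ ($t = \frac{-47 - 1429}{2} = \frac{1}{2} \left(-1476\right) = -738$)
$\frac{t}{1573} + \frac{B{\left(U,18 \right)}}{-3312} = - \frac{738}{1573} + \frac{\left(-1\right) 201 \left(3 + 8 \cdot 18\right)}{-3312} = \left(-738\right) \frac{1}{1573} + \left(-1\right) 201 \left(3 + 144\right) \left(- \frac{1}{3312}\right) = - \frac{738}{1573} + \left(-1\right) 201 \cdot 147 \left(- \frac{1}{3312}\right) = - \frac{738}{1573} - - \frac{3283}{368} = - \frac{738}{1573} + \frac{3283}{368} = \frac{4892575}{578864}$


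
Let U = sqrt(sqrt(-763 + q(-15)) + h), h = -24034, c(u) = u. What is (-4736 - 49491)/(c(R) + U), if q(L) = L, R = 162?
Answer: -54227/(162 + sqrt(-24034 + I*sqrt(778))) ≈ -174.72 + 167.11*I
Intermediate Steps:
U = sqrt(-24034 + I*sqrt(778)) (U = sqrt(sqrt(-763 - 15) - 24034) = sqrt(sqrt(-778) - 24034) = sqrt(I*sqrt(778) - 24034) = sqrt(-24034 + I*sqrt(778)) ≈ 0.09 + 155.03*I)
(-4736 - 49491)/(c(R) + U) = (-4736 - 49491)/(162 + sqrt(-24034 + I*sqrt(778))) = -54227/(162 + sqrt(-24034 + I*sqrt(778)))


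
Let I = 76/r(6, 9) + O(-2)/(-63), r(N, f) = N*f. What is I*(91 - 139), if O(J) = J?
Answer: -4352/63 ≈ -69.079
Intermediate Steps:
I = 272/189 (I = 76/((6*9)) - 2/(-63) = 76/54 - 2*(-1/63) = 76*(1/54) + 2/63 = 38/27 + 2/63 = 272/189 ≈ 1.4392)
I*(91 - 139) = 272*(91 - 139)/189 = (272/189)*(-48) = -4352/63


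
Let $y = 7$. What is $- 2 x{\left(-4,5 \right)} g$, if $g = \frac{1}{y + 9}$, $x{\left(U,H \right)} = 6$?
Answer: $- \frac{3}{4} \approx -0.75$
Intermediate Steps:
$g = \frac{1}{16}$ ($g = \frac{1}{7 + 9} = \frac{1}{16} \approx 0.0625$)
$- 2 x{\left(-4,5 \right)} g = \left(-2\right) 6 \cdot \frac{1}{16} = \left(-12\right) \frac{1}{16} = - \frac{3}{4}$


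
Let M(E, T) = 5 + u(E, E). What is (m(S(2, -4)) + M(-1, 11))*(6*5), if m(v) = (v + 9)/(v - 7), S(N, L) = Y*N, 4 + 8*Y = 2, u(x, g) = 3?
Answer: 206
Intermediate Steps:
Y = -¼ (Y = -½ + (⅛)*2 = -½ + ¼ = -¼ ≈ -0.25000)
S(N, L) = -N/4
M(E, T) = 8 (M(E, T) = 5 + 3 = 8)
m(v) = (9 + v)/(-7 + v)
(m(S(2, -4)) + M(-1, 11))*(6*5) = ((9 - ¼*2)/(-7 - ¼*2) + 8)*(6*5) = ((9 - ½)/(-7 - ½) + 8)*30 = ((17/2)/(-15/2) + 8)*30 = (-2/15*17/2 + 8)*30 = (-17/15 + 8)*30 = (103/15)*30 = 206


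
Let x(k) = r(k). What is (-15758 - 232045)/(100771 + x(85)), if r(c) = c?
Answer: -247803/100856 ≈ -2.4570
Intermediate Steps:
x(k) = k
(-15758 - 232045)/(100771 + x(85)) = (-15758 - 232045)/(100771 + 85) = -247803/100856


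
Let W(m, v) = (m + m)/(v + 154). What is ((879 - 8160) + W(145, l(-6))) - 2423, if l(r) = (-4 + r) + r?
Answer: -669431/69 ≈ -9701.9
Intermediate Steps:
l(r) = -4 + 2*r
W(m, v) = 2*m/(154 + v) (W(m, v) = (2*m)/(154 + v) = 2*m/(154 + v))
((879 - 8160) + W(145, l(-6))) - 2423 = ((879 - 8160) + 2*145/(154 + (-4 + 2*(-6)))) - 2423 = (-7281 + 2*145/(154 + (-4 - 12))) - 2423 = (-7281 + 2*145/(154 - 16)) - 2423 = (-7281 + 2*145/138) - 2423 = (-7281 + 2*145*(1/138)) - 2423 = (-7281 + 145/69) - 2423 = -502244/69 - 2423 = -669431/69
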